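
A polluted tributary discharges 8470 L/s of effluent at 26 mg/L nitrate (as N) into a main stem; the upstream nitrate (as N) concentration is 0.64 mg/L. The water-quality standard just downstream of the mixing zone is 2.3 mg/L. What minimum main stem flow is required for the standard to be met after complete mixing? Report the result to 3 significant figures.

Set C_mix = 2.3: (Q·0.6400 + 8470·26.00) / (Q + 8470) = 2.3
→ Q = 8470·(26.00 − 2.3)/(2.3 − 0.6400) = 120900 L/s.

121000 L/s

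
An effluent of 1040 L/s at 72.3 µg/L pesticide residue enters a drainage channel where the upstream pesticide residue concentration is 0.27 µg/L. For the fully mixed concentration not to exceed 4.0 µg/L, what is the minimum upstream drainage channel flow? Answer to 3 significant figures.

19000 L/s

Set C_mix = 4.0: (Q·0.2700 + 1040·72.30) / (Q + 1040) = 4.0
→ Q = 1040·(72.30 − 4.0)/(4.0 − 0.2700) = 19040 L/s.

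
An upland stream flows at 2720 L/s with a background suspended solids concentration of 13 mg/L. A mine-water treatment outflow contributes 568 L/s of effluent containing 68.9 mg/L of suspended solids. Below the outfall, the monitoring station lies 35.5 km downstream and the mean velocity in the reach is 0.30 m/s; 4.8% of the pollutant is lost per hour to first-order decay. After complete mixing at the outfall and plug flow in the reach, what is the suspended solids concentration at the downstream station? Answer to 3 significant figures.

Conservation of mass: C = (2720·13.00 + 568.0·68.90) / 3288 = 74500/3288 = 22.66 mg/L.
Travel time t = 35.5·1000 / 0.30 = 118300 s = 32.87 h.
4.8%/h lost → k = −ln(1 − 0.048) = 0.04919 h⁻¹.
Applying C = C₀e^(−kt): 22.66 × 0.1985 = 4.498 mg/L.

4.50 mg/L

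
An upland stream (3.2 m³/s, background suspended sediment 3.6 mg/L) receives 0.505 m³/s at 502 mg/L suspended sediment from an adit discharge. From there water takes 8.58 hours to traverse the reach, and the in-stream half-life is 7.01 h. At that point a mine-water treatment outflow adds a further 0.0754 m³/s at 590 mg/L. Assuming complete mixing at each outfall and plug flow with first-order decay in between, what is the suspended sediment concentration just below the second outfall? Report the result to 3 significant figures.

41.8 mg/L

Flow-weighted average: C = (3.200·3.600 + 0.5050·502.0) / 3.705 = 265.0/3.705 = 71.53 mg/L; combined flow 3.705 m³/s.
Half-life 7.01 h → k = ln 2 / 7.01 = 0.09888 h⁻¹ = 2.373 d⁻¹.
Applying C = C₀e^(−kt): 71.53 × 0.4281 = 30.62 mg/L.
At the second outfall, C = (3.705·30.62 + 0.07540·590.0) / (3.705 + 0.07540) = 41.78 mg/L.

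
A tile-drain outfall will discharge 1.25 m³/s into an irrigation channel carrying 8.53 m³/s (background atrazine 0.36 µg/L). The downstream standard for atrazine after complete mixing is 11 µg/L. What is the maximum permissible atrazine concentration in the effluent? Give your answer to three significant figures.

83.6 µg/L

At the limit, (Qr·Cr + Qe·Cₑ)/(Qr + Qe) = 11:
Cₑ = (9.780·11 − 8.530·0.3600) / 1.250 = 83.61 µg/L.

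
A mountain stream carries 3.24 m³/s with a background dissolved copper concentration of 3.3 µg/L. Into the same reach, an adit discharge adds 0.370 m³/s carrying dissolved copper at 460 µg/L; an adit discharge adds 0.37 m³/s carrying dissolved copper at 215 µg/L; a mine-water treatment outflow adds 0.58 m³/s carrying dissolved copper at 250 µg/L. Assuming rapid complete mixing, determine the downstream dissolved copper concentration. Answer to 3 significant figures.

Flow-weighted average: C = (3.240·3.300 + 0.3700·460.0 + 0.3700·215.0 + 0.5800·250.0) / 4.560 = 405.4/4.560 = 88.91 µg/L.

88.9 µg/L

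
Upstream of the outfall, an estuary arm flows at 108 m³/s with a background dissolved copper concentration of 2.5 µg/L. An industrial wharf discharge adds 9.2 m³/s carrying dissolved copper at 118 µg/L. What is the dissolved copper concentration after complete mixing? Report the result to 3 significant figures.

11.6 µg/L

Mass balance: C = (108.0·2.500 + 9.200·118.0) / 117.2 = 1356/117.2 = 11.57 µg/L.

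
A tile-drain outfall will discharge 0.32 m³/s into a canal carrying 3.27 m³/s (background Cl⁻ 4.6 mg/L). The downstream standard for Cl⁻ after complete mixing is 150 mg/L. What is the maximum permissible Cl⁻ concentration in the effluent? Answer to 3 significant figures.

At the limit, (Qr·Cr + Qe·Cₑ)/(Qr + Qe) = 150:
Cₑ = (3.590·150 − 3.270·4.600) / 0.3200 = 1636 mg/L.

1640 mg/L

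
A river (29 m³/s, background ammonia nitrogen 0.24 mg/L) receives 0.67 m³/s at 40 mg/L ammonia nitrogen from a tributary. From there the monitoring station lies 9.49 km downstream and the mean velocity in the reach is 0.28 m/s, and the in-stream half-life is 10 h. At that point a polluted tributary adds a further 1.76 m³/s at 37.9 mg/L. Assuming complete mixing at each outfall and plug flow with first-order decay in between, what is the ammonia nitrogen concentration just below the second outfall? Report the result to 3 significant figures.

2.68 mg/L

After mixing, C = (29.00·0.2400 + 0.6700·40.00) / 29.67 = 33.76/29.67 = 1.138 mg/L; combined flow 29.67 m³/s.
Travel time t = 9.49·1000 / 0.28 = 33890 s = 9.415 h.
Half-life 10 h → k = ln 2 / 10 = 0.06931 h⁻¹ = 1.664 d⁻¹.
Decay over the reach: 1.138·exp(−kt) = 1.138·0.5207 = 0.5925 mg/L.
Second outfall: C = (29.67·0.5925 + 1.760·37.90)/31.43 = 2.682 mg/L.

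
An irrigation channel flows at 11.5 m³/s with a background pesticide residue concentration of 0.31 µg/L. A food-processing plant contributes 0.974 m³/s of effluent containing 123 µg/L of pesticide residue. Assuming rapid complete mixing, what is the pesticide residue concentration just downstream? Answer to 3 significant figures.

9.89 µg/L

Mass balance: C = (11.50·0.3100 + 0.9740·123.0) / 12.47 = 123.4/12.47 = 9.890 µg/L.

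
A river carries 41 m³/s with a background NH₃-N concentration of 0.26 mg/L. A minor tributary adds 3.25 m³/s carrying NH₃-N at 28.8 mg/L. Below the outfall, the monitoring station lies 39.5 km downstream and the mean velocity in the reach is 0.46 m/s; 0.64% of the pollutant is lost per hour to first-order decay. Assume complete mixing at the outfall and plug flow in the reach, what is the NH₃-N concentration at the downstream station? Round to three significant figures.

Mass balance: C = (41.00·0.2600 + 3.250·28.80) / 44.25 = 104.3/44.25 = 2.356 mg/L.
Travel time t = 39.5·1000 / 0.46 = 85870 s = 23.85 h.
0.64%/h lost → k = −ln(1 − 0.0064) = 0.006421 h⁻¹.
Applying C = C₀e^(−kt): 2.356 × 0.8580 = 2.022 mg/L.

2.02 mg/L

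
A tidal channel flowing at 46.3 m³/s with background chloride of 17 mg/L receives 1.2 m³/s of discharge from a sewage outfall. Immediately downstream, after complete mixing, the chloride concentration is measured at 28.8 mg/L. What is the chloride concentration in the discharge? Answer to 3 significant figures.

484 mg/L

Mass balance: 46.30·17.00 + 1.200·Cₑ = 47.50·28.80
→ Cₑ = (47.50·28.80 − 46.30·17.00) / 1.200 = 484.1 mg/L.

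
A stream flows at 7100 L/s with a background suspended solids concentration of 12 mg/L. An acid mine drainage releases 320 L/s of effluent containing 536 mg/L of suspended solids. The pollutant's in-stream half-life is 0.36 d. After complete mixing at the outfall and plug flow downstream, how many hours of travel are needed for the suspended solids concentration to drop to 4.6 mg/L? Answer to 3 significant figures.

25.2 h

After mixing, C = (7100·12.00 + 320.0·536.0) / 7420 = 256700/7420 = 34.60 mg/L.
Half-life 0.36 d → k = ln 2 / 0.36 = 1.925 d⁻¹.
34.60·exp(−k·t) = 4.6 → t = ln(34.60/4.6)/k = 90540 s = 25.15 h.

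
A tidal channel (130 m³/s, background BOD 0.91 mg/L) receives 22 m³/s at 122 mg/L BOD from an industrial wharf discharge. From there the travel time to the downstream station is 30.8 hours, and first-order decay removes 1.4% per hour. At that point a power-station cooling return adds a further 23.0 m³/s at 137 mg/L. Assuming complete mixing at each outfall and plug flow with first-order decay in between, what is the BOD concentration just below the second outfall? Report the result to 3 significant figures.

Conservation of mass: C = (130.0·0.9100 + 22.00·122.0) / 152.0 = 2802/152.0 = 18.44 mg/L; combined flow 152.0 m³/s.
1.4%/h lost → k = −ln(1 − 0.014) = 0.01410 h⁻¹.
First-order decay: C = 18.44·exp(−k·t) = 18.44·0.6478 = 11.94 mg/L.
At the second outfall, C = (152.0·11.94 + 23.00·137.0) / (152.0 + 23.00) = 28.38 mg/L.

28.4 mg/L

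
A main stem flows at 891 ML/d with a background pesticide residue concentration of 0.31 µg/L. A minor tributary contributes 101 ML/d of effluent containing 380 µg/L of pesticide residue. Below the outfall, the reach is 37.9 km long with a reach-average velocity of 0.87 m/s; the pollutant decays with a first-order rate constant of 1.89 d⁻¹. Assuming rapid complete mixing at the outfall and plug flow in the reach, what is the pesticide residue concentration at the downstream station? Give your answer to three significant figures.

Mass balance: C = (891.0·0.3100 + 101.0·380.0) / 992.0 = 38660/992.0 = 38.97 µg/L.
Travel time t = 37.9·1000 / 0.87 = 43560 s = 12.10 h.
Applying C = C₀e^(−kt): 38.97 × 0.3856 = 15.03 µg/L.

15.0 µg/L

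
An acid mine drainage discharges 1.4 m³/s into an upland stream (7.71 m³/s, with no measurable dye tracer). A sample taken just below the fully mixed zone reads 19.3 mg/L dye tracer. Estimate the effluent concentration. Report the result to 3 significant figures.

Mass balance: 7.710·0 + 1.400·Cₑ = 9.110·19.30
→ Cₑ = (9.110·19.30 − 7.710·0) / 1.400 = 125.6 mg/L.

126 mg/L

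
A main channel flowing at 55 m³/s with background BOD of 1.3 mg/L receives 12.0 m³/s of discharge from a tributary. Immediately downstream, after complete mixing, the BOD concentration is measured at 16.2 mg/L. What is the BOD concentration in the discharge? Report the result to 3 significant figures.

84.5 mg/L

Mass balance: 55.00·1.300 + 12.00·Cₑ = 67.00·16.20
→ Cₑ = (67.00·16.20 − 55.00·1.300) / 12.00 = 84.49 mg/L.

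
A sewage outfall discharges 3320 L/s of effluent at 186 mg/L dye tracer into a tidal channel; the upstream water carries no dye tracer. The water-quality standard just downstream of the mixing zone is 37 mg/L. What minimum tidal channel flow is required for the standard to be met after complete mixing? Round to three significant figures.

13400 L/s

Set C_mix = 37: (Q·0 + 3320·186.0) / (Q + 3320) = 37
→ Q = 3320·(186.0 − 37)/(37 − 0) = 13370 L/s.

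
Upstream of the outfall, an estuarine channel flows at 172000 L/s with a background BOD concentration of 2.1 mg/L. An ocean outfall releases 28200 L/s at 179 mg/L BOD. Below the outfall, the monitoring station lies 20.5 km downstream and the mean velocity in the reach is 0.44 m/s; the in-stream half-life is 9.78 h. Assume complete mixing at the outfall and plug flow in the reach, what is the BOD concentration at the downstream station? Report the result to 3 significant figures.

10.8 mg/L

After mixing, C = (172000·2.100 + 28200·179.0) / 200200 = 5409000/200200 = 27.02 mg/L.
Travel time t = 20.5·1000 / 0.44 = 46590 s = 12.94 h.
Half-life 9.78 h → k = ln 2 / 9.78 = 0.07087 h⁻¹ = 1.701 d⁻¹.
Applying C = C₀e^(−kt): 27.02 × 0.3996 = 10.80 mg/L.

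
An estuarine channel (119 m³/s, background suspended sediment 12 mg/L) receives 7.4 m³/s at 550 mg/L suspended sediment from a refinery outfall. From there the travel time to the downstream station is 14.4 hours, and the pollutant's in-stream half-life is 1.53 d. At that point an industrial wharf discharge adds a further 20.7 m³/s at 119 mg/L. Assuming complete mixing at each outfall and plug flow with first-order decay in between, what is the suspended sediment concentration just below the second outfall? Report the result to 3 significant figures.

45.2 mg/L

After mixing, C = (119.0·12.00 + 7.400·550.0) / 126.4 = 5498/126.4 = 43.50 mg/L; combined flow 126.4 m³/s.
Half-life 1.53 d → k = ln 2 / 1.53 = 0.4530 d⁻¹.
Applying C = C₀e^(−kt): 43.50 × 0.7620 = 33.14 mg/L.
Second outfall: C = (126.4·33.14 + 20.70·119.0)/147.1 = 45.23 mg/L.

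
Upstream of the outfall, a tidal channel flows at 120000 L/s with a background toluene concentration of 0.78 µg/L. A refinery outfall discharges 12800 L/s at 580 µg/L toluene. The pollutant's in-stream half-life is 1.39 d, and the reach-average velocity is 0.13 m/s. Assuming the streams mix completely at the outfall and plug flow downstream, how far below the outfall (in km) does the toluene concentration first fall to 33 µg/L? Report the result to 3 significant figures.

12.2 km

After mixing, C = (120000·0.7800 + 12800·580.0) / 132800 = 7518000/132800 = 56.61 µg/L.
Half-life 1.39 d → k = ln 2 / 1.39 = 0.4987 d⁻¹.
Set 56.61·exp(−k·t) = 33 → t = ln(56.61/33)/k = 93500 s = 25.97 h.
Distance = v·t = 0.13·93500 = 12160 m = 12.16 km.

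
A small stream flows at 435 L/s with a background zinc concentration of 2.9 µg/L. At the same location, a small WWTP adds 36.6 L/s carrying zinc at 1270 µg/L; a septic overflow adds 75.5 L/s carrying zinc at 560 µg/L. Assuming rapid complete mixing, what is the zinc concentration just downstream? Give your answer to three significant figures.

165 µg/L

Conservation of mass: C = (435.0·2.900 + 36.60·1270 + 75.50·560.0) / 547.1 = 90020/547.1 = 164.5 µg/L.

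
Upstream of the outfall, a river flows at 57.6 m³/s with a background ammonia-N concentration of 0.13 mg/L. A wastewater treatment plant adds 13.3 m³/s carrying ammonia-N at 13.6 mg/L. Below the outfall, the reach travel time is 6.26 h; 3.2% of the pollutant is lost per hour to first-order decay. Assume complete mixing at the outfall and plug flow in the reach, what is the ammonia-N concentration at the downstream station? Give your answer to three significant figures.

2.17 mg/L

Mixed concentration C = ΣQC/ΣQ = (57.60·0.1300 + 13.30·13.60) / 70.90 = 188.4/70.90 = 2.657 mg/L.
3.2%/h lost → k = −ln(1 − 0.032) = 0.03252 h⁻¹.
After decay, C = 2.657 × e^(−kt) = 2.657 × 0.8158 = 2.167 mg/L.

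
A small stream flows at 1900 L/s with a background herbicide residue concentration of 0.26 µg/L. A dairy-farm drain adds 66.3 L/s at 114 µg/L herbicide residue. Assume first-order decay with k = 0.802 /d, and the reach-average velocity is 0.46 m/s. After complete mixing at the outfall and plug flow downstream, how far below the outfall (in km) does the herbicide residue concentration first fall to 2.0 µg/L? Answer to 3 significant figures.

Flow-weighted average: C = (1900·0.2600 + 66.30·114.0) / 1966 = 8052/1966 = 4.095 µg/L.
Set 4.095·exp(−k·t) = 2.0 → t = ln(4.095/2.0)/k = 77200 s = 21.45 h.
Distance = v·t = 0.46·77200 = 35510 m = 35.51 km.

35.5 km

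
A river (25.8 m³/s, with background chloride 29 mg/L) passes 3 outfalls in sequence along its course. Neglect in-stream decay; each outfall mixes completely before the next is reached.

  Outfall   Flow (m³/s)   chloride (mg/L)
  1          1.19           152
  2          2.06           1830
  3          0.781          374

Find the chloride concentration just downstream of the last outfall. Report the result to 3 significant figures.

167 mg/L

After outfall 1: Q = 25.80 + 1.190 = 26.99 m³/s; C = (25.80·29.00 + 1.190·152.0)/26.99 = 34.42 mg/L.
After outfall 2: Q = 26.99 + 2.060 = 29.05 m³/s; C = (26.99·34.42 + 2.060·1830)/29.05 = 161.8 mg/L.
After outfall 3: Q = 29.05 + 0.7810 = 29.83 m³/s; C = (29.05·161.8 + 0.7810·374.0)/29.83 = 167.3 mg/L.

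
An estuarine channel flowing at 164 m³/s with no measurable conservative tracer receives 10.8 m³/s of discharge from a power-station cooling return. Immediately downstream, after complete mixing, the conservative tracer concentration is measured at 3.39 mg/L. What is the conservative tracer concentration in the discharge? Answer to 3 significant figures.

54.9 mg/L

Mass balance: 164.0·0 + 10.80·Cₑ = 174.8·3.390
→ Cₑ = (174.8·3.390 − 164.0·0) / 10.80 = 54.87 mg/L.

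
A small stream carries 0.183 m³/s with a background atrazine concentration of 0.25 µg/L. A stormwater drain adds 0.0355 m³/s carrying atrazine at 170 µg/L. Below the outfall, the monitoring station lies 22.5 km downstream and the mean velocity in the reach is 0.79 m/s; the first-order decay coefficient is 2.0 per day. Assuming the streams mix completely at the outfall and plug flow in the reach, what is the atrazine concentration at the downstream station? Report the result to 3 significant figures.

14.4 µg/L

Flow-weighted average: C = (0.1830·0.2500 + 0.03550·170.0) / 0.2185 = 6.081/0.2185 = 27.83 µg/L.
Travel time t = 22.5·1000 / 0.79 = 28480 s = 7.911 h.
Applying C = C₀e^(−kt): 27.83 × 0.5172 = 14.39 µg/L.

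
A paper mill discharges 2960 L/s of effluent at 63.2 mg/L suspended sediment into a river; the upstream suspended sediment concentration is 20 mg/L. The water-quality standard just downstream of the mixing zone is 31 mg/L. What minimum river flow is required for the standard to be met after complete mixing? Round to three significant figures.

8660 L/s

Set C_mix = 31: (Q·20.00 + 2960·63.20) / (Q + 2960) = 31
→ Q = 2960·(63.20 − 31)/(31 − 20.00) = 8665 L/s.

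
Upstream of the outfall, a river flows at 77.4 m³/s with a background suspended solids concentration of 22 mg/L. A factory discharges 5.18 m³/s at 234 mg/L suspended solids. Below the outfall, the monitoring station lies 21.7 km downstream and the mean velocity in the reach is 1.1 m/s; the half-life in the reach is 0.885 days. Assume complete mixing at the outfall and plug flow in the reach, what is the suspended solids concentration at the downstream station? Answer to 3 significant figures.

Mixed concentration C = ΣQC/ΣQ = (77.40·22.00 + 5.180·234.0) / 82.58 = 2915/82.58 = 35.30 mg/L.
Travel time t = 21.7·1000 / 1.1 = 19730 s = 5.480 h.
Half-life 0.885 d → k = ln 2 / 0.885 = 0.7832 d⁻¹.
Applying C = C₀e^(−kt): 35.30 × 0.8362 = 29.52 mg/L.

29.5 mg/L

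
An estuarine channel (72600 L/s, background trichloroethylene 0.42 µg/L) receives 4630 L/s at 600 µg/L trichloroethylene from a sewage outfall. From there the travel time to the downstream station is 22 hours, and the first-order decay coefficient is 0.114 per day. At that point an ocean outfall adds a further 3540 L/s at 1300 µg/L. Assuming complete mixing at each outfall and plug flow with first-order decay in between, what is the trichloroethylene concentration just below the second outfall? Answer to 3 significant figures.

88.3 µg/L

Conservation of mass: C = (72600·0.4200 + 4630·600.0) / 77230 = 2808000/77230 = 36.37 µg/L; combined flow 77230 L/s.
Decay over the reach: 36.37·exp(−kt) = 36.37·0.9008 = 32.76 µg/L.
At the second outfall, C = (77230·32.76 + 3540·1300) / (77230 + 3540) = 88.30 µg/L.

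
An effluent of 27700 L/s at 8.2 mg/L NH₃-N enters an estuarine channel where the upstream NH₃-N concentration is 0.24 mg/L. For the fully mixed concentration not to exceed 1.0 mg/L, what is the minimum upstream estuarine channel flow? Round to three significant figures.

Set C_mix = 1.0: (Q·0.2400 + 27700·8.200) / (Q + 27700) = 1.0
→ Q = 27700·(8.200 − 1.0)/(1.0 − 0.2400) = 262400 L/s.

262000 L/s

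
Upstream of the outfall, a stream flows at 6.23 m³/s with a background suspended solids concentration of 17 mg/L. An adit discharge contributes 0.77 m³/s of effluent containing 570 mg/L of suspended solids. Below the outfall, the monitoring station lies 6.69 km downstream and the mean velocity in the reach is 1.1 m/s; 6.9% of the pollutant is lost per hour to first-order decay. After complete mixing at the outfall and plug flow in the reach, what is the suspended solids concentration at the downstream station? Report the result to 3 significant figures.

Mass balance: C = (6.230·17.00 + 0.7700·570.0) / 7.000 = 544.8/7.000 = 77.83 mg/L.
Travel time t = 6.69·1000 / 1.1 = 6082 s = 1.689 h.
6.9%/h lost → k = −ln(1 − 0.069) = 0.07150 h⁻¹.
Decay over the reach: 77.83·exp(−kt) = 77.83·0.8862 = 68.97 mg/L.

69.0 mg/L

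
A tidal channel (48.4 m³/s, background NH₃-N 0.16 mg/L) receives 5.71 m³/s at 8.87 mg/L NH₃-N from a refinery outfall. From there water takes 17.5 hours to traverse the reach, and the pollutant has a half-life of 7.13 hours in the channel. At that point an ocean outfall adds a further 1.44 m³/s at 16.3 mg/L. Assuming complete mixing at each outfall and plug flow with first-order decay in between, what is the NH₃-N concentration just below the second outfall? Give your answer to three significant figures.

0.614 mg/L

Mass balance: C = (48.40·0.1600 + 5.710·8.870) / 54.11 = 58.39/54.11 = 1.079 mg/L; combined flow 54.11 m³/s.
Half-life 7.13 h → k = ln 2 / 7.13 = 0.09722 h⁻¹ = 2.333 d⁻¹.
Applying C = C₀e^(−kt): 1.079 × 0.1825 = 0.1969 mg/L.
At the second outfall, C = (54.11·0.1969 + 1.440·16.30) / (54.11 + 1.440) = 0.6143 mg/L.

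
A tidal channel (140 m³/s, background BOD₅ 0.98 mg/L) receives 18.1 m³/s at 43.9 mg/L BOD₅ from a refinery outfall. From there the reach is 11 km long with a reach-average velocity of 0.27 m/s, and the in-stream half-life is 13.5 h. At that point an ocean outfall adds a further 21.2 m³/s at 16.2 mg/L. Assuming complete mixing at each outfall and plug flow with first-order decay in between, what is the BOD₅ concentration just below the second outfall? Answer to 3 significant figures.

Mixed concentration C = ΣQC/ΣQ = (140.0·0.9800 + 18.10·43.90) / 158.1 = 931.8/158.1 = 5.894 mg/L; combined flow 158.1 m³/s.
Travel time t = 11·1000 / 0.27 = 40740 s = 11.32 h.
Half-life 13.5 h → k = ln 2 / 13.5 = 0.05134 h⁻¹ = 1.232 d⁻¹.
First-order decay: C = 5.894·exp(−k·t) = 5.894·0.5593 = 3.296 mg/L.
Second outfall: C = (158.1·3.296 + 21.20·16.20)/179.3 = 4.822 mg/L.

4.82 mg/L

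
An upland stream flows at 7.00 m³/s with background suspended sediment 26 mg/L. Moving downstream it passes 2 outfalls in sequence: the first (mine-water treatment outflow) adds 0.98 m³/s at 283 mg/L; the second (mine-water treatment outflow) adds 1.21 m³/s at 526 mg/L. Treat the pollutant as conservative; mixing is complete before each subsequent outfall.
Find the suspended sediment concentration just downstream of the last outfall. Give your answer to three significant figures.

119 mg/L

Below outfall 1: Q → 7.980 m³/s, C = (7.000·26.00 + 0.9800·283.0)/7.980 = 57.56 mg/L.
Below outfall 2: Q → 9.190 m³/s, C = (7.980·57.56 + 1.210·526.0)/9.190 = 119.2 mg/L.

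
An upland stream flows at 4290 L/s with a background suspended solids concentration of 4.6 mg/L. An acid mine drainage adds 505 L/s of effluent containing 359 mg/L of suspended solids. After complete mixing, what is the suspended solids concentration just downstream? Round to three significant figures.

41.9 mg/L

After mixing, C = (4290·4.600 + 505.0·359.0) / 4795 = 201000/4795 = 41.92 mg/L.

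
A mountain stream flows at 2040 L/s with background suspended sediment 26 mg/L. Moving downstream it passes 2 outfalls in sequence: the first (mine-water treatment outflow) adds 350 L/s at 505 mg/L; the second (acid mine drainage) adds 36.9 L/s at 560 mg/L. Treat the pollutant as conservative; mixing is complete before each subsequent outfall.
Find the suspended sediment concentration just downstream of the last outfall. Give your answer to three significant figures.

After outfall 1: Q = 2040 + 350.0 = 2390 L/s; C = (2040·26.00 + 350.0·505.0)/2390 = 96.15 mg/L.
After outfall 2: Q = 2390 + 36.90 = 2427 L/s; C = (2390·96.15 + 36.90·560.0)/2427 = 103.2 mg/L.

103 mg/L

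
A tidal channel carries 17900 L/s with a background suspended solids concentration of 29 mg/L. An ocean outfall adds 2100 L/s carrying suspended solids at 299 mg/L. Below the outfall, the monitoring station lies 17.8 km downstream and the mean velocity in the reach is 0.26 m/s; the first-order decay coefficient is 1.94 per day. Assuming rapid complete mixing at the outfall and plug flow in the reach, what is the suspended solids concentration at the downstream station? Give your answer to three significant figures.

12.3 mg/L

Mass balance: C = (17900·29.00 + 2100·299.0) / 20000 = 1147000/20000 = 57.35 mg/L.
Travel time t = 17.8·1000 / 0.26 = 68460 s = 19.02 h.
Applying C = C₀e^(−kt): 57.35 × 0.2150 = 12.33 mg/L.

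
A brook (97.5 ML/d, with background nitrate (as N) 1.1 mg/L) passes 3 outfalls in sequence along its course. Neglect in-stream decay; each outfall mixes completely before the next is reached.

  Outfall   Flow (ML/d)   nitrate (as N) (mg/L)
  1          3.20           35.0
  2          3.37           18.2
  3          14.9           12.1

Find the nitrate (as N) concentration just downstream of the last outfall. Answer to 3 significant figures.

3.87 mg/L

Below outfall 1: Q → 100.7 ML/d, C = (97.50·1.100 + 3.200·35.00)/100.7 = 2.177 mg/L.
Below outfall 2: Q → 104.1 ML/d, C = (100.7·2.177 + 3.370·18.20)/104.1 = 2.696 mg/L.
Below outfall 3: Q → 119.0 ML/d, C = (104.1·2.696 + 14.90·12.10)/119.0 = 3.874 mg/L.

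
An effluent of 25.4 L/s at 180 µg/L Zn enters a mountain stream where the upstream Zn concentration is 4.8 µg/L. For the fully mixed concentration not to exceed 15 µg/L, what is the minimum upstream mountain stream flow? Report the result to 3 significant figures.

Set C_mix = 15: (Q·4.800 + 25.40·180.0) / (Q + 25.40) = 15
→ Q = 25.40·(180.0 − 15)/(15 − 4.800) = 410.9 L/s.

411 L/s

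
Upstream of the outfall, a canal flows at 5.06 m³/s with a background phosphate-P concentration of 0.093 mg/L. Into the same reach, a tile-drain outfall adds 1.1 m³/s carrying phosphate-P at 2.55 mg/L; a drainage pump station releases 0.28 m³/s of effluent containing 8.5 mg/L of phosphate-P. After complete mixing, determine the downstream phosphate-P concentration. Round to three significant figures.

Flow-weighted average: C = (5.060·0.09300 + 1.100·2.550 + 0.2800·8.500) / 6.440 = 5.656/6.440 = 0.8782 mg/L.

0.878 mg/L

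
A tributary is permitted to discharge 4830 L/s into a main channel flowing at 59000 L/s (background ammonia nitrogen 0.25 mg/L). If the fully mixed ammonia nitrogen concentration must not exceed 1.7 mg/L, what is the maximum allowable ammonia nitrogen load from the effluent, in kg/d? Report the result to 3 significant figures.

8100 kg/d

Mass balance at the limit: 59000·0.2500 + 4830·Cₑ = 63830·1.7 → Cₑ = 19.41 mg/L.
4830 L/s = 4.830 m³/s. Load = 4.830 m³/s × 19.41 g/m³ × 86 400 s/d = 8101 kg/d.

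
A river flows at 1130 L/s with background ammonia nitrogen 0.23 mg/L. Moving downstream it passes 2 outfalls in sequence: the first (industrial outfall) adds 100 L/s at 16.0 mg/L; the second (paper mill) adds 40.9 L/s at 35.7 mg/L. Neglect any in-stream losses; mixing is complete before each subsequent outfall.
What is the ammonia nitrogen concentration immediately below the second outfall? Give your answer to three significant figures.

After outfall 1: Q = 1130 + 100.0 = 1230 L/s; C = (1130·0.2300 + 100.0·16.00)/1230 = 1.512 mg/L.
After outfall 2: Q = 1230 + 40.90 = 1271 L/s; C = (1230·1.512 + 40.90·35.70)/1271 = 2.612 mg/L.

2.61 mg/L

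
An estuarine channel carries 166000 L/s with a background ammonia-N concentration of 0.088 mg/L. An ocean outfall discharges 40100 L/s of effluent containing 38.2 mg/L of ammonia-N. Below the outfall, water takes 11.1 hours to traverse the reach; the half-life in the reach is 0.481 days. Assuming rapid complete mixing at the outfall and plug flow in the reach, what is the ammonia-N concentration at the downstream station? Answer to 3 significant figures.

Mass balance: C = (166000·0.08800 + 40100·38.20) / 206100 = 1546000/206100 = 7.503 mg/L.
Half-life 0.481 d → k = ln 2 / 0.481 = 1.441 d⁻¹.
Applying C = C₀e^(−kt): 7.503 × 0.5135 = 3.853 mg/L.

3.85 mg/L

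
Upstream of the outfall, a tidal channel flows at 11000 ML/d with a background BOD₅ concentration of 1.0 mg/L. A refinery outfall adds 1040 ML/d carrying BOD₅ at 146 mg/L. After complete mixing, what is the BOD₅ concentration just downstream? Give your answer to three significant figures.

Mass balance: C = (11000·1.000 + 1040·146.0) / 12040 = 162800/12040 = 13.52 mg/L.

13.5 mg/L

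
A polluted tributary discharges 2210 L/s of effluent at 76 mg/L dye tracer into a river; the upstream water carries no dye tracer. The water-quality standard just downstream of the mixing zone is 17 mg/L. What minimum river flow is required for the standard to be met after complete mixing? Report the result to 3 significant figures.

7670 L/s

Set C_mix = 17: (Q·0 + 2210·76.00) / (Q + 2210) = 17
→ Q = 2210·(76.00 − 17)/(17 − 0) = 7670 L/s.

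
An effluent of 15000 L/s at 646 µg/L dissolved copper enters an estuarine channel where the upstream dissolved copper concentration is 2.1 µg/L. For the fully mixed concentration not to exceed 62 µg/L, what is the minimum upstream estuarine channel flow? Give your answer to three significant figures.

146000 L/s

Set C_mix = 62: (Q·2.100 + 15000·646.0) / (Q + 15000) = 62
→ Q = 15000·(646.0 − 62)/(62 − 2.100) = 146200 L/s.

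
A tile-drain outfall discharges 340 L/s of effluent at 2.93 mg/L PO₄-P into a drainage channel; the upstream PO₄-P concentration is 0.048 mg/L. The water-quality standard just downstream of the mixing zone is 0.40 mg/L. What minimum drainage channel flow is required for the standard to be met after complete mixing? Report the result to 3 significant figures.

Set C_mix = 0.40: (Q·0.04800 + 340.0·2.930) / (Q + 340.0) = 0.40
→ Q = 340.0·(2.930 − 0.40)/(0.40 − 0.04800) = 2444 L/s.

2440 L/s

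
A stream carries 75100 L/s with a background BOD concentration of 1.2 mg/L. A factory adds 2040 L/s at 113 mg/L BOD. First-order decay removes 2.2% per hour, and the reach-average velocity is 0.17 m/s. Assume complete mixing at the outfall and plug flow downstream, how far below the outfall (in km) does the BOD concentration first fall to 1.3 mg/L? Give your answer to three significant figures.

Flow-weighted average: C = (75100·1.200 + 2040·113.0) / 77140 = 320600/77140 = 4.157 mg/L.
2.2%/h lost → k = −ln(1 − 0.022) = 0.02225 h⁻¹.
Set 4.157·exp(−k·t) = 1.3 → t = ln(4.157/1.3)/k = 188100 s = 52.25 h.
Distance = v·t = 0.17·188100 = 31980 m = 31.98 km.

32.0 km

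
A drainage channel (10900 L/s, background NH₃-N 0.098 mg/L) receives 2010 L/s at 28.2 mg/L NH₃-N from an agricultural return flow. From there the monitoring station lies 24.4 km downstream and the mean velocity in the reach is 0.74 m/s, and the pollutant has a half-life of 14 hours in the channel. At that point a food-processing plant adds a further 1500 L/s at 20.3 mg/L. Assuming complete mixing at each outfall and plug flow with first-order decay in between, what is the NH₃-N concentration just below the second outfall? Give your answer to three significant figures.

4.66 mg/L

After mixing, C = (10900·0.09800 + 2010·28.20) / 12910 = 57750/12910 = 4.473 mg/L; combined flow 12910 L/s.
Travel time t = 24.4·1000 / 0.74 = 32970 s = 9.159 h.
Half-life 14 h → k = ln 2 / 14 = 0.04951 h⁻¹ = 1.188 d⁻¹.
Applying C = C₀e^(−kt): 4.473 × 0.6354 = 2.842 mg/L.
Second outfall: C = (12910·2.842 + 1500·20.30)/14410 = 4.660 mg/L.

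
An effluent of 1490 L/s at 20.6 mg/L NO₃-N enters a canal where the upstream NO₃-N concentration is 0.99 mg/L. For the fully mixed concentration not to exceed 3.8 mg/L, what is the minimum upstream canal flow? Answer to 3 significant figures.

Set C_mix = 3.8: (Q·0.9900 + 1490·20.60) / (Q + 1490) = 3.8
→ Q = 1490·(20.60 − 3.8)/(3.8 − 0.9900) = 8908 L/s.

8910 L/s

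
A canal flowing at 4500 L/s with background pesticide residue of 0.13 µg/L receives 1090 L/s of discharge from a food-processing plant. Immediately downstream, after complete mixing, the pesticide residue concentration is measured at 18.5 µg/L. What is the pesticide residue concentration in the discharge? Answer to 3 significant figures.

Mass balance: 4500·0.1300 + 1090·Cₑ = 5590·18.50
→ Cₑ = (5590·18.50 − 4500·0.1300) / 1090 = 94.34 µg/L.

94.3 µg/L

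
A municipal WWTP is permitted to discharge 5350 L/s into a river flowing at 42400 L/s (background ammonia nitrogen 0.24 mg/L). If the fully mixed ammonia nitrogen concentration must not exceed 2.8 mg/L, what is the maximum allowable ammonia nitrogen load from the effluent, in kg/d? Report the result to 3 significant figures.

Mass balance at the limit: 42400·0.2400 + 5350·Cₑ = 47750·2.8 → Cₑ = 23.09 mg/L.
5350 L/s = 5.350 m³/s. Load = 5.350 m³/s × 23.09 g/m³ × 86 400 s/d = 10670 kg/d.

10700 kg/d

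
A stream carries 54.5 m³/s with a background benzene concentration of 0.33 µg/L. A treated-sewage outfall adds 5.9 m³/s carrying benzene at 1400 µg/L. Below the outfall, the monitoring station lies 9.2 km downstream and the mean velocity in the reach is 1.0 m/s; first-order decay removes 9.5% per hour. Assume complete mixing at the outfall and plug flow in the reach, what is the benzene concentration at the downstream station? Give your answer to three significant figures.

106 µg/L

Conservation of mass: C = (54.50·0.3300 + 5.900·1400) / 60.40 = 8278/60.40 = 137.1 µg/L.
Travel time t = 9.2·1000 / 1.0 = 9200 s = 2.556 h.
9.5%/h lost → k = −ln(1 − 0.095) = 0.09982 h⁻¹.
After decay, C = 137.1 × e^(−kt) = 137.1 × 0.7748 = 106.2 µg/L.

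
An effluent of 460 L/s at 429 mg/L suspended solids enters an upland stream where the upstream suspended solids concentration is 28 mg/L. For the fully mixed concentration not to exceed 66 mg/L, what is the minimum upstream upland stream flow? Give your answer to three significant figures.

4390 L/s

Set C_mix = 66: (Q·28.00 + 460.0·429.0) / (Q + 460.0) = 66
→ Q = 460.0·(429.0 − 66)/(66 − 28.00) = 4394 L/s.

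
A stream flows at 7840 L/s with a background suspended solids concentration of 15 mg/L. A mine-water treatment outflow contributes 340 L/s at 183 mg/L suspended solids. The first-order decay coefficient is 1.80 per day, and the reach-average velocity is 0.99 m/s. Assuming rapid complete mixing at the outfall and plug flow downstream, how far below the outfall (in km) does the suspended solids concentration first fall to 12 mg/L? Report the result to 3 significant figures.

28.8 km

Conservation of mass: C = (7840·15.00 + 340.0·183.0) / 8180 = 179800/8180 = 21.98 mg/L.
Set 21.98·exp(−k·t) = 12 → t = ln(21.98/12)/k = 29060 s = 8.071 h.
Distance = v·t = 0.99·29060 = 28770 m = 28.77 km.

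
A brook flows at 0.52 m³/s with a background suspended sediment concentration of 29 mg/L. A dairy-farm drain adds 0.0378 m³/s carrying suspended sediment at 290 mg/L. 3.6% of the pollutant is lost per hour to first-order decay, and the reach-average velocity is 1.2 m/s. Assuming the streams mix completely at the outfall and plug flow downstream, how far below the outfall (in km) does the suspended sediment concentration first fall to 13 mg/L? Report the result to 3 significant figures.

151 km

Mass balance: C = (0.5200·29.00 + 0.03780·290.0) / 0.5578 = 26.04/0.5578 = 46.69 mg/L.
3.6%/h lost → k = −ln(1 − 0.036) = 0.03666 h⁻¹.
Set 46.69·exp(−k·t) = 13 → t = ln(46.69/13)/k = 125500 s = 34.87 h.
Distance = v·t = 1.2·125500 = 150600 m = 150.6 km.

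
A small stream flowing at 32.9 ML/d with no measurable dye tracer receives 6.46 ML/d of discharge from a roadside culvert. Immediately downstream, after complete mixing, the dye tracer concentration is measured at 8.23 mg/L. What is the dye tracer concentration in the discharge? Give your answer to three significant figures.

50.1 mg/L

Mass balance: 32.90·0 + 6.460·Cₑ = 39.36·8.230
→ Cₑ = (39.36·8.230 − 32.90·0) / 6.460 = 50.14 mg/L.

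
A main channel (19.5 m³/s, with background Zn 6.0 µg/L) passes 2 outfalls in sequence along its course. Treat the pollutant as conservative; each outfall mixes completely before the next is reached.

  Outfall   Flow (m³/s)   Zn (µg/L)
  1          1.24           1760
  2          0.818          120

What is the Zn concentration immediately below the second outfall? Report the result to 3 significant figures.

111 µg/L

After outfall 1: Q = 19.50 + 1.240 = 20.74 m³/s; C = (19.50·6.000 + 1.240·1760)/20.74 = 110.9 µg/L.
After outfall 2: Q = 20.74 + 0.8180 = 21.56 m³/s; C = (20.74·110.9 + 0.8180·120.0)/21.56 = 111.2 µg/L.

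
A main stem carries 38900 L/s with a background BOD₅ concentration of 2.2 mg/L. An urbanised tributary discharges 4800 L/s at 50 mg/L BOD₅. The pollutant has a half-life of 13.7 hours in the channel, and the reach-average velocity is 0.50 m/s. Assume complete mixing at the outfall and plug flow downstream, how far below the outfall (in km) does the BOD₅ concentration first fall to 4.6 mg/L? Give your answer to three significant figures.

17.2 km

Mass balance: C = (38900·2.200 + 4800·50.00) / 43700 = 325600/43700 = 7.450 mg/L.
Half-life 13.7 h → k = ln 2 / 13.7 = 0.05059 h⁻¹ = 1.214 d⁻¹.
Set 7.450·exp(−k·t) = 4.6 → t = ln(7.450/4.6)/k = 34310 s = 9.531 h.
Distance = v·t = 0.50·34310 = 17160 m = 17.16 km.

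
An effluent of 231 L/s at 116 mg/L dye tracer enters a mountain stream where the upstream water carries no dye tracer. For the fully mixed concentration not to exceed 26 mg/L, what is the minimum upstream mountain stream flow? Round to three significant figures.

Set C_mix = 26: (Q·0 + 231.0·116.0) / (Q + 231.0) = 26
→ Q = 231.0·(116.0 − 26)/(26 − 0) = 799.6 L/s.

800 L/s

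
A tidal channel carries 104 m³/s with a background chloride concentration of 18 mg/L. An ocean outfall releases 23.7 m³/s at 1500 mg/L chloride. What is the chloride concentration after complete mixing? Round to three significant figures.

293 mg/L

Flow-weighted average: C = (104.0·18.00 + 23.70·1500) / 127.7 = 37420/127.7 = 293.0 mg/L.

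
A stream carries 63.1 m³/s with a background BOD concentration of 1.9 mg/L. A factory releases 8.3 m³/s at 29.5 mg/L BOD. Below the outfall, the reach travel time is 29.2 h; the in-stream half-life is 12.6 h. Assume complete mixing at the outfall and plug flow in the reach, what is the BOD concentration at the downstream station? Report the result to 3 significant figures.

Mixed concentration C = ΣQC/ΣQ = (63.10·1.900 + 8.300·29.50) / 71.40 = 364.7/71.40 = 5.108 mg/L.
Half-life 12.6 h → k = ln 2 / 12.6 = 0.05501 h⁻¹ = 1.320 d⁻¹.
After decay, C = 5.108 × e^(−kt) = 5.108 × 0.2006 = 1.025 mg/L.

1.02 mg/L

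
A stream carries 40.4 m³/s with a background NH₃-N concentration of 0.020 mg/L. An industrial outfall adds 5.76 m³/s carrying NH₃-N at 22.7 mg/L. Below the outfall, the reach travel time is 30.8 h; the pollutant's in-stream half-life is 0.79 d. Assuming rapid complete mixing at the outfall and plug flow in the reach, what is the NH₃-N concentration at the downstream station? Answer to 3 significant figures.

0.924 mg/L

Conservation of mass: C = (40.40·0.02000 + 5.760·22.70) / 46.16 = 131.6/46.16 = 2.850 mg/L.
Half-life 0.79 d → k = ln 2 / 0.79 = 0.8774 d⁻¹.
Decay over the reach: 2.850·exp(−kt) = 2.850·0.3243 = 0.9244 mg/L.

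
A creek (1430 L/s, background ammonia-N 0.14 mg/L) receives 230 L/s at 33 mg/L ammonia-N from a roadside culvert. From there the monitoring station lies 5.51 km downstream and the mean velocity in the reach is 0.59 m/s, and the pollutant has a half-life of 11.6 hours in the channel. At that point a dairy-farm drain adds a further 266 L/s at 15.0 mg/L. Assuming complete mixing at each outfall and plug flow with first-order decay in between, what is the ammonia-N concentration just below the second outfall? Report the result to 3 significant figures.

5.54 mg/L

Conservation of mass: C = (1430·0.1400 + 230.0·33.00) / 1660 = 7790/1660 = 4.693 mg/L; combined flow 1660 L/s.
Travel time t = 5.51·1000 / 0.59 = 9339 s = 2.594 h.
Half-life 11.6 h → k = ln 2 / 11.6 = 0.05975 h⁻¹ = 1.434 d⁻¹.
After decay, C = 4.693 × e^(−kt) = 4.693 × 0.8564 = 4.019 mg/L.
At the second outfall, C = (1660·4.019 + 266.0·15.00) / (1660 + 266.0) = 5.536 mg/L.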